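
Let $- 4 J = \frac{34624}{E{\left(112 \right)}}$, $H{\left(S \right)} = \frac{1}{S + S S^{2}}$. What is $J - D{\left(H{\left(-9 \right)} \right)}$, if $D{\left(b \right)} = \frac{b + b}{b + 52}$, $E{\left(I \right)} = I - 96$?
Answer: $- \frac{20760873}{38375} \approx -541.0$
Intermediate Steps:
$H{\left(S \right)} = \frac{1}{S + S^{3}}$
$E{\left(I \right)} = -96 + I$
$D{\left(b \right)} = \frac{2 b}{52 + b}$
$J = -541$ ($J = - \frac{34624 \frac{1}{-96 + 112}}{4} = - \frac{34624 \cdot \frac{1}{16}}{4} = \left(- \frac{1}{4}\right) 2164 = -541$)
$J - D{\left(H{\left(-9 \right)} \right)} = -541 - \frac{2}{\left(-9 + \left(-9\right)^{3}\right) \left(52 + \frac{1}{-9 + \left(-9\right)^{3}}\right)} = -541 - \frac{2}{\left(-9 - 729\right) \left(52 + \frac{1}{-9 - 729}\right)} = -541 - \frac{2}{\left(-738\right) \left(52 + \frac{1}{-738}\right)} = -541 - 2 \left(- \frac{1}{738}\right) \frac{1}{52 - \frac{1}{738}} = -541 - 2 \left(- \frac{1}{738}\right) \frac{1}{\frac{38375}{738}} = -541 - 2 \left(- \frac{1}{738}\right) \frac{738}{38375} = -541 - - \frac{2}{38375} = -541 + \frac{2}{38375} = - \frac{20760873}{38375}$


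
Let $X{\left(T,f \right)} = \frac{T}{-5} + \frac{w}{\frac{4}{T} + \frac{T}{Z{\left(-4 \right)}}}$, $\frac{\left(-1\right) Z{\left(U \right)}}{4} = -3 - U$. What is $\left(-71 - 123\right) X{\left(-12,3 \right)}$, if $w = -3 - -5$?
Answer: $- \frac{6111}{10} \approx -611.1$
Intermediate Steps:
$Z{\left(U \right)} = 12 + 4 U$ ($Z{\left(U \right)} = - 4 \left(-3 - U\right) = 12 + 4 U$)
$w = 2$ ($w = -3 + 5 = 2$)
$X{\left(T,f \right)} = \frac{2}{\frac{4}{T} - \frac{T}{4}} - \frac{T}{5}$ ($X{\left(T,f \right)} = \frac{T}{-5} + \frac{2}{\frac{4}{T} + \frac{T}{12 + 4 \left(-4\right)}} = T \left(- \frac{1}{5}\right) + \frac{2}{\frac{4}{T} + \frac{T}{12 - 16}} = - \frac{T}{5} + \frac{2}{\frac{4}{T} + \frac{T}{-4}} = - \frac{T}{5} + \frac{2}{\frac{4}{T} + T \left(- \frac{1}{4}\right)} = - \frac{T}{5} + \frac{2}{\frac{4}{T} - \frac{T}{4}} = \frac{2}{\frac{4}{T} - \frac{T}{4}} - \frac{T}{5}$)
$\left(-71 - 123\right) X{\left(-12,3 \right)} = \left(-71 - 123\right) \left(\left(-1\right) \left(-12\right) \frac{1}{-80 + 5 \left(-12\right)^{2}} \left(24 + \left(-12\right)^{2}\right)\right) = - 194 \left(\left(-1\right) \left(-12\right) \frac{1}{-80 + 5 \cdot 144} \left(24 + 144\right)\right) = - 194 \left(\left(-1\right) \left(-12\right) \frac{1}{-80 + 720} \cdot 168\right) = - 194 \left(\left(-1\right) \left(-12\right) \frac{1}{640} \cdot 168\right) = \left(-194\right) \frac{63}{20} = - \frac{6111}{10}$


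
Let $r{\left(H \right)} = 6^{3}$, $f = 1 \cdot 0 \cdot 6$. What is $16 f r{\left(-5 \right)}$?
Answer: $0$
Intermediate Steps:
$f = 0$ ($f = 0 \cdot 6 = 0$)
$r{\left(H \right)} = 216$
$16 f r{\left(-5 \right)} = 16 \cdot 0 \cdot 216 = 0 \cdot 216 = 0$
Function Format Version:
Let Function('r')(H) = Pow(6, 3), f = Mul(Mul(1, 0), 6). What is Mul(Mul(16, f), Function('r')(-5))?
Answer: 0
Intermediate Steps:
f = 0 (f = Mul(0, 6) = 0)
Function('r')(H) = 216
Mul(Mul(16, f), Function('r')(-5)) = Mul(Mul(16, 0), 216) = Mul(0, 216) = 0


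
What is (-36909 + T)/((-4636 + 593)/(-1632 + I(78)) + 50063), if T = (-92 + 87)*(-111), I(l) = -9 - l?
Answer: -31246263/43031170 ≈ -0.72613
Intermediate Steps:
T = 555 (T = -5*(-111) = 555)
(-36909 + T)/((-4636 + 593)/(-1632 + I(78)) + 50063) = (-36909 + 555)/((-4636 + 593)/(-1632 + (-9 - 1*78)) + 50063) = -36354/(-4043/(-1632 + (-9 - 78)) + 50063) = -36354/(-4043/(-1632 - 87) + 50063) = -36354/(-4043/(-1719) + 50063) = -36354/(-4043*(-1/1719) + 50063) = -36354/(4043/1719 + 50063) = -36354/86062340/1719 = -36354*1719/86062340 = -31246263/43031170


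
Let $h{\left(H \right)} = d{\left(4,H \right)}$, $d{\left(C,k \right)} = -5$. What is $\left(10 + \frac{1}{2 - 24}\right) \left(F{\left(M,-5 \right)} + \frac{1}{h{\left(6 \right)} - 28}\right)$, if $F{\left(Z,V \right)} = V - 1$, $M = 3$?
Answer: $- \frac{14527}{242} \approx -60.029$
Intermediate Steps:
$h{\left(H \right)} = -5$
$F{\left(Z,V \right)} = -1 + V$
$\left(10 + \frac{1}{2 - 24}\right) \left(F{\left(M,-5 \right)} + \frac{1}{h{\left(6 \right)} - 28}\right) = \left(10 + \frac{1}{2 - 24}\right) \left(\left(-1 - 5\right) + \frac{1}{-5 - 28}\right) = \left(10 + \frac{1}{-22}\right) \left(-6 + \frac{1}{-33}\right) = \left(10 - \frac{1}{22}\right) \left(-6 - \frac{1}{33}\right) = \frac{219}{22} \left(- \frac{199}{33}\right) = - \frac{14527}{242}$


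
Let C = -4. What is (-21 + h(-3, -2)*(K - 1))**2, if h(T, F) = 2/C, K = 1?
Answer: 441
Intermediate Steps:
h(T, F) = -1/2 (h(T, F) = 2/(-4) = 2*(-1/4) = -1/2)
(-21 + h(-3, -2)*(K - 1))**2 = (-21 - (1 - 1)/2)**2 = (-21 - 1/2*0)**2 = (-21 + 0)**2 = (-21)**2 = 441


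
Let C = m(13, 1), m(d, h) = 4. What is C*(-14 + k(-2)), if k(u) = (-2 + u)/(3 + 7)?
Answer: -288/5 ≈ -57.600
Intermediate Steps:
C = 4
k(u) = -⅕ + u/10 (k(u) = (-2 + u)/10 = (-2 + u)*(⅒) = -⅕ + u/10)
C*(-14 + k(-2)) = 4*(-14 + (-⅕ + (⅒)*(-2))) = 4*(-14 + (-⅕ - ⅕)) = 4*(-14 - ⅖) = 4*(-72/5) = -288/5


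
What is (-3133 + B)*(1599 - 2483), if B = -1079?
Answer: 3723408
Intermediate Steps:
(-3133 + B)*(1599 - 2483) = (-3133 - 1079)*(1599 - 2483) = -4212*(-884) = 3723408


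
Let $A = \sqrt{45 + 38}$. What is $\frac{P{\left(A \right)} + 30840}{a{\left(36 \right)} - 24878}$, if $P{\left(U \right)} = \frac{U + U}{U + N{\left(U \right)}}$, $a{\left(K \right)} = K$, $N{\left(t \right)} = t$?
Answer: $- \frac{30841}{24842} \approx -1.2415$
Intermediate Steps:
$A = \sqrt{83} \approx 9.1104$
$P{\left(U \right)} = 1$ ($P{\left(U \right)} = \frac{U + U}{U + U} = \frac{2 U}{2 U} = 2 U \frac{1}{2 U} = 1$)
$\frac{P{\left(A \right)} + 30840}{a{\left(36 \right)} - 24878} = \frac{1 + 30840}{36 - 24878} = \frac{30841}{-24842} = 30841 \left(- \frac{1}{24842}\right) = - \frac{30841}{24842}$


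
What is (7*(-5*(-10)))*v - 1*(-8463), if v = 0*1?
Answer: 8463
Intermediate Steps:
v = 0
(7*(-5*(-10)))*v - 1*(-8463) = (7*(-5*(-10)))*0 - 1*(-8463) = (7*50)*0 + 8463 = 350*0 + 8463 = 0 + 8463 = 8463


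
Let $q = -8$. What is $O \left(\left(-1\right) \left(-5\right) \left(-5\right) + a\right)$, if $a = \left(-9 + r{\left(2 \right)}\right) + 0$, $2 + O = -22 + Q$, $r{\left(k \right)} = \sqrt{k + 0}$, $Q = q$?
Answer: $1088 - 32 \sqrt{2} \approx 1042.7$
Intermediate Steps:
$Q = -8$
$r{\left(k \right)} = \sqrt{k}$
$O = -32$ ($O = -2 - 30 = -32$)
$a = -9 + \sqrt{2}$ ($a = \left(-9 + \sqrt{2}\right) + 0 = -9 + \sqrt{2} \approx -7.5858$)
$O \left(\left(-1\right) \left(-5\right) \left(-5\right) + a\right) = - 32 \left(\left(-1\right) \left(-5\right) \left(-5\right) - \left(9 - \sqrt{2}\right)\right) = - 32 \left(5 \left(-5\right) - \left(9 - \sqrt{2}\right)\right) = - 32 \left(-25 - \left(9 - \sqrt{2}\right)\right) = - 32 \left(-34 + \sqrt{2}\right) = 1088 - 32 \sqrt{2}$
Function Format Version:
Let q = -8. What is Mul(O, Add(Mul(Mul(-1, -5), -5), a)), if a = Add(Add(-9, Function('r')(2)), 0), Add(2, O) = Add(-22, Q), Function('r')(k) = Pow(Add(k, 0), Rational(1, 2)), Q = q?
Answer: Add(1088, Mul(-32, Pow(2, Rational(1, 2)))) ≈ 1042.7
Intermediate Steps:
Q = -8
Function('r')(k) = Pow(k, Rational(1, 2))
O = -32 (O = Add(-2, Add(-22, -8)) = Add(-2, -30) = -32)
a = Add(-9, Pow(2, Rational(1, 2))) (a = Add(Add(-9, Pow(2, Rational(1, 2))), 0) = Add(-9, Pow(2, Rational(1, 2))) ≈ -7.5858)
Mul(O, Add(Mul(Mul(-1, -5), -5), a)) = Mul(-32, Add(Mul(Mul(-1, -5), -5), Add(-9, Pow(2, Rational(1, 2))))) = Mul(-32, Add(Mul(5, -5), Add(-9, Pow(2, Rational(1, 2))))) = Mul(-32, Add(-25, Add(-9, Pow(2, Rational(1, 2))))) = Mul(-32, Add(-34, Pow(2, Rational(1, 2)))) = Add(1088, Mul(-32, Pow(2, Rational(1, 2))))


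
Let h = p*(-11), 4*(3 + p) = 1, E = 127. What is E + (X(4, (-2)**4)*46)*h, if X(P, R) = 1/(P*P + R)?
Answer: 10911/64 ≈ 170.48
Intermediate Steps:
p = -11/4 (p = -3 + (1/4)*1 = -3 + 1/4 = -11/4 ≈ -2.7500)
X(P, R) = 1/(R + P**2) (X(P, R) = 1/(P**2 + R) = 1/(R + P**2))
h = 121/4 (h = -11/4*(-11) = 121/4 ≈ 30.250)
E + (X(4, (-2)**4)*46)*h = 127 + (46/((-2)**4 + 4**2))*(121/4) = 127 + (46/(16 + 16))*(121/4) = 127 + (46/32)*(121/4) = 127 + ((1/32)*46)*(121/4) = 127 + (23/16)*(121/4) = 127 + 2783/64 = 10911/64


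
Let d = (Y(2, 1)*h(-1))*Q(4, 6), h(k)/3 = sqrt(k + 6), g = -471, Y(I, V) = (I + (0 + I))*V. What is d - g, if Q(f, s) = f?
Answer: 471 + 48*sqrt(5) ≈ 578.33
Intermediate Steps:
Y(I, V) = 2*I*V (Y(I, V) = (I + I)*V = (2*I)*V = 2*I*V)
h(k) = 3*sqrt(6 + k) (h(k) = 3*sqrt(k + 6) = 3*sqrt(6 + k))
d = 48*sqrt(5) (d = ((2*2*1)*(3*sqrt(6 - 1)))*4 = (4*(3*sqrt(5)))*4 = (12*sqrt(5))*4 = 48*sqrt(5) ≈ 107.33)
d - g = 48*sqrt(5) - 1*(-471) = 48*sqrt(5) + 471 = 471 + 48*sqrt(5)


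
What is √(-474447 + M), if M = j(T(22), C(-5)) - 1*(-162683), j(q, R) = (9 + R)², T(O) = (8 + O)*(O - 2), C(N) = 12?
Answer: I*√311323 ≈ 557.96*I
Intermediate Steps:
T(O) = (-2 + O)*(8 + O) (T(O) = (8 + O)*(-2 + O) = (-2 + O)*(8 + O))
M = 163124 (M = (9 + 12)² - 1*(-162683) = 21² + 162683 = 441 + 162683 = 163124)
√(-474447 + M) = √(-474447 + 163124) = √(-311323) = I*√311323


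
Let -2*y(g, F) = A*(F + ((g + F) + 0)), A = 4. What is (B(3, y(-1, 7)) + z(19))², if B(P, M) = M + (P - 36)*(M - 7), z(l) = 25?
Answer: 1183744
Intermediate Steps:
y(g, F) = -4*F - 2*g (y(g, F) = -2*(F + ((g + F) + 0)) = -2*(F + ((F + g) + 0)) = -2*(F + (F + g)) = -2*(g + 2*F) = -(4*g + 8*F)/2 = -4*F - 2*g)
B(P, M) = M + (-36 + P)*(-7 + M)
(B(3, y(-1, 7)) + z(19))² = ((252 - 35*(-4*7 - 2*(-1)) - 7*3 + (-4*7 - 2*(-1))*3) + 25)² = ((252 - 35*(-28 + 2) - 21 + (-28 + 2)*3) + 25)² = ((252 - 35*(-26) - 21 - 26*3) + 25)² = ((252 + 910 - 21 - 78) + 25)² = (1063 + 25)² = 1088² = 1183744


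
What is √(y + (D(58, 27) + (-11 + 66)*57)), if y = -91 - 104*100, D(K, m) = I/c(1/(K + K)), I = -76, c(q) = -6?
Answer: I*√66090/3 ≈ 85.693*I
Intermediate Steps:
D(K, m) = 38/3 (D(K, m) = -76/(-6) = -76*(-⅙) = 38/3)
y = -10491 (y = -91 - 10400 = -10491)
√(y + (D(58, 27) + (-11 + 66)*57)) = √(-10491 + (38/3 + (-11 + 66)*57)) = √(-10491 + (38/3 + 55*57)) = √(-10491 + (38/3 + 3135)) = √(-10491 + 9443/3) = √(-22030/3) = I*√66090/3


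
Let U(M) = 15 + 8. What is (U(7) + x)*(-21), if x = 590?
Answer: -12873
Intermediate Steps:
U(M) = 23
(U(7) + x)*(-21) = (23 + 590)*(-21) = 613*(-21) = -12873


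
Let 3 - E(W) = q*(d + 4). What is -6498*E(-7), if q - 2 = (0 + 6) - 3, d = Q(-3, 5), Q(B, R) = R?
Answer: 272916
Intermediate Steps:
d = 5
q = 5 (q = 2 + ((0 + 6) - 3) = 2 + (6 - 3) = 2 + 3 = 5)
E(W) = -42 (E(W) = 3 - 5*(5 + 4) = 3 - 5*9 = 3 - 1*45 = 3 - 45 = -42)
-6498*E(-7) = -6498*(-42) = 272916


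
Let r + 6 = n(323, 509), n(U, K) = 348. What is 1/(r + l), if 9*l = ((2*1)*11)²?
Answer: 9/3562 ≈ 0.0025267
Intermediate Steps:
r = 342 (r = -6 + 348 = 342)
l = 484/9 (l = ((2*1)*11)²/9 = (2*11)²/9 = (⅑)*22² = (⅑)*484 = 484/9 ≈ 53.778)
1/(r + l) = 1/(342 + 484/9) = 1/(3562/9) = 9/3562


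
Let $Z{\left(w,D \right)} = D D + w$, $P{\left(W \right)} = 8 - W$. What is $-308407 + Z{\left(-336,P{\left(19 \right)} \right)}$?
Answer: $-308622$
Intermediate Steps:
$Z{\left(w,D \right)} = w + D^{2}$ ($Z{\left(w,D \right)} = D^{2} + w = w + D^{2}$)
$-308407 + Z{\left(-336,P{\left(19 \right)} \right)} = -308407 - \left(336 - \left(8 - 19\right)^{2}\right) = -308407 - \left(336 - \left(-11\right)^{2}\right) = -308407 + \left(-336 + 121\right) = -308407 - 215 = -308622$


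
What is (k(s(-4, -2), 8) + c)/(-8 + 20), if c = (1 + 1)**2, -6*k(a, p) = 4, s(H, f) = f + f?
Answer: 5/18 ≈ 0.27778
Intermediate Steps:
s(H, f) = 2*f
k(a, p) = -2/3 (k(a, p) = -1/6*4 = -2/3)
c = 4 (c = 2**2 = 4)
(k(s(-4, -2), 8) + c)/(-8 + 20) = (-2/3 + 4)/(-8 + 20) = (10/3)/12 = (10/3)*(1/12) = 5/18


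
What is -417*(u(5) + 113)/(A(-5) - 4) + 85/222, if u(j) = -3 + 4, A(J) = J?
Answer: 1172689/222 ≈ 5282.4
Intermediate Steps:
u(j) = 1
-417*(u(5) + 113)/(A(-5) - 4) + 85/222 = -417*(1 + 113)/(-5 - 4) + 85/222 = -417/((-9/114)) + 85*(1/222) = -417/((-9*1/114)) + 85/222 = -417/(-3/38) + 85/222 = -417*(-38/3) + 85/222 = 5282 + 85/222 = 1172689/222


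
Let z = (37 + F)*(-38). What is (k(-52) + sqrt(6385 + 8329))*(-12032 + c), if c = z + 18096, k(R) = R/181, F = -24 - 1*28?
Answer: -344968/181 + 6634*sqrt(14714) ≈ 8.0281e+5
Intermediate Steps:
F = -52 (F = -24 - 28 = -52)
k(R) = R/181 (k(R) = R*(1/181) = R/181)
z = 570 (z = (37 - 52)*(-38) = -15*(-38) = 570)
c = 18666 (c = 570 + 18096 = 18666)
(k(-52) + sqrt(6385 + 8329))*(-12032 + c) = ((1/181)*(-52) + sqrt(6385 + 8329))*(-12032 + 18666) = (-52/181 + sqrt(14714))*6634 = -344968/181 + 6634*sqrt(14714)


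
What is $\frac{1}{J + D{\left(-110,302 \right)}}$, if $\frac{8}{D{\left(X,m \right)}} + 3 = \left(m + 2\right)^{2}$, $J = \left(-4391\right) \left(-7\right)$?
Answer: $\frac{92413}{2840498389} \approx 3.2534 \cdot 10^{-5}$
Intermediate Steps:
$J = 30737$
$D{\left(X,m \right)} = \frac{8}{-3 + \left(2 + m\right)^{2}}$ ($D{\left(X,m \right)} = \frac{8}{-3 + \left(m + 2\right)^{2}} = \frac{8}{-3 + \left(2 + m\right)^{2}}$)
$\frac{1}{J + D{\left(-110,302 \right)}} = \frac{1}{30737 + \frac{8}{-3 + \left(2 + 302\right)^{2}}} = \frac{1}{30737 + \frac{8}{-3 + 304^{2}}} = \frac{1}{30737 + \frac{8}{-3 + 92416}} = \frac{1}{30737 + \frac{8}{92413}} = \frac{1}{\frac{2840498389}{92413}} = \frac{92413}{2840498389}$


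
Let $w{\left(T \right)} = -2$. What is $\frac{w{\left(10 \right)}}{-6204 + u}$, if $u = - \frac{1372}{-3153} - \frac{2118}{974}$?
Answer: $\frac{3071022}{9528981107} \approx 0.00032228$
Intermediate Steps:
$u = - \frac{2670863}{1535511}$ ($u = \left(-1372\right) \left(- \frac{1}{3153}\right) - \frac{1059}{487} = \frac{1372}{3153} - \frac{1059}{487} = - \frac{2670863}{1535511} \approx -1.7394$)
$\frac{w{\left(10 \right)}}{-6204 + u} = \frac{1}{-6204 - \frac{2670863}{1535511}} \left(-2\right) = \frac{1}{- \frac{9528981107}{1535511}} \left(-2\right) = \left(- \frac{1535511}{9528981107}\right) \left(-2\right) = \frac{3071022}{9528981107}$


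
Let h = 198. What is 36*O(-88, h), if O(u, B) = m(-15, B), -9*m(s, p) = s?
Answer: 60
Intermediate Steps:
m(s, p) = -s/9
O(u, B) = 5/3 (O(u, B) = -⅑*(-15) = 5/3)
36*O(-88, h) = 36*(5/3) = 60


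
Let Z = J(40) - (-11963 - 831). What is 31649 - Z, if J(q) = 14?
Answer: 18841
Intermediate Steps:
Z = 12808 (Z = 14 - (-11963 - 831) = 14 - 1*(-12794) = 14 + 12794 = 12808)
31649 - Z = 31649 - 1*12808 = 31649 - 12808 = 18841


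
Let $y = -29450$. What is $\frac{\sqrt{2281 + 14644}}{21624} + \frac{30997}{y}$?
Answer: $- \frac{30997}{29450} + \frac{5 \sqrt{677}}{21624} \approx -1.0465$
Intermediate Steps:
$\frac{\sqrt{2281 + 14644}}{21624} + \frac{30997}{y} = \frac{\sqrt{2281 + 14644}}{21624} + \frac{30997}{-29450} = \sqrt{16925} \cdot \frac{1}{21624} + 30997 \left(- \frac{1}{29450}\right) = 5 \sqrt{677} \cdot \frac{1}{21624} - \frac{30997}{29450} = \frac{5 \sqrt{677}}{21624} - \frac{30997}{29450} = - \frac{30997}{29450} + \frac{5 \sqrt{677}}{21624}$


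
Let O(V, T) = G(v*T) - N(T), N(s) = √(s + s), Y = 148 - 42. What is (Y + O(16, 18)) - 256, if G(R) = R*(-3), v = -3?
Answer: 6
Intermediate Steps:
G(R) = -3*R
Y = 106
N(s) = √2*√s (N(s) = √(2*s) = √2*√s)
O(V, T) = 9*T - √2*√T (O(V, T) = -(-9)*T - √2*√T = 9*T - √2*√T)
(Y + O(16, 18)) - 256 = (106 + (9*18 - √2*√18)) - 256 = (106 + (162 - √2*3*√2)) - 256 = (106 + (162 - 6)) - 256 = (106 + 156) - 256 = 262 - 256 = 6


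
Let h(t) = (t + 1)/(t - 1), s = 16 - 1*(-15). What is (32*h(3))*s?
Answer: 1984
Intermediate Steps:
s = 31 (s = 16 + 15 = 31)
h(t) = (1 + t)/(-1 + t)
(32*h(3))*s = (32*((1 + 3)/(-1 + 3)))*31 = (32*(4/2))*31 = (32*((½)*4))*31 = (32*2)*31 = 64*31 = 1984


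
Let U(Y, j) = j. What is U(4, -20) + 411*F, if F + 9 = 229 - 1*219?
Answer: 391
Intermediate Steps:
F = 1 (F = -9 + (229 - 1*219) = -9 + (229 - 219) = -9 + 10 = 1)
U(4, -20) + 411*F = -20 + 411*1 = -20 + 411 = 391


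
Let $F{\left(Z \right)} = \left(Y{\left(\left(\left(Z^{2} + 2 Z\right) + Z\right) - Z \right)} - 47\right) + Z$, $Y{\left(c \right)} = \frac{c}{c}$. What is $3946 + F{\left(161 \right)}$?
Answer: $4061$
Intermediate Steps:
$Y{\left(c \right)} = 1$
$F{\left(Z \right)} = -46 + Z$ ($F{\left(Z \right)} = \left(1 - 47\right) + Z = -46 + Z$)
$3946 + F{\left(161 \right)} = 3946 + \left(-46 + 161\right) = 3946 + 115 = 4061$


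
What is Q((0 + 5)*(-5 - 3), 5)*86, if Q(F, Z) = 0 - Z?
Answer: -430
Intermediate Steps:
Q(F, Z) = -Z
Q((0 + 5)*(-5 - 3), 5)*86 = -1*5*86 = -5*86 = -430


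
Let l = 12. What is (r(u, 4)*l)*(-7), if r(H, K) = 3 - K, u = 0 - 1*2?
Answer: 84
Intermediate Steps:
u = -2 (u = 0 - 2 = -2)
(r(u, 4)*l)*(-7) = ((3 - 1*4)*12)*(-7) = ((3 - 4)*12)*(-7) = -1*12*(-7) = -12*(-7) = 84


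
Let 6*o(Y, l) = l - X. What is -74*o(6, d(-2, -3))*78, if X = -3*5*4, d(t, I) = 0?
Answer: -57720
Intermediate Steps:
X = -60 (X = -15*4 = -60)
o(Y, l) = 10 + l/6 (o(Y, l) = (l - 1*(-60))/6 = (l + 60)/6 = (60 + l)/6 = 10 + l/6)
-74*o(6, d(-2, -3))*78 = -74*(10 + (⅙)*0)*78 = -74*(10 + 0)*78 = -74*10*78 = -740*78 = -57720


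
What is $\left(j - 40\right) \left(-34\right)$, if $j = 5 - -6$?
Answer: $986$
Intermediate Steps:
$j = 11$ ($j = 5 + 6 = 11$)
$\left(j - 40\right) \left(-34\right) = \left(11 - 40\right) \left(-34\right) = \left(-29\right) \left(-34\right) = 986$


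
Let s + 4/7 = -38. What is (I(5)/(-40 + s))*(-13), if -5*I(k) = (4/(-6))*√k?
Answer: 91*√5/4125 ≈ 0.049329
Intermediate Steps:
I(k) = 2*√k/15 (I(k) = -4/(-6)*√k/5 = -4*(-⅙)*√k/5 = -(-2)*√k/15 = 2*√k/15)
s = -270/7 (s = -4/7 - 38 = -270/7 ≈ -38.571)
(I(5)/(-40 + s))*(-13) = ((2*√5/15)/(-40 - 270/7))*(-13) = ((2*√5/15)/(-550/7))*(-13) = ((2*√5/15)*(-7/550))*(-13) = -7*√5/4125*(-13) = 91*√5/4125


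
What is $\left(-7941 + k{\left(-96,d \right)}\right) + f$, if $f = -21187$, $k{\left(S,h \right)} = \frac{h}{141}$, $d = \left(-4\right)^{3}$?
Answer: $- \frac{4107112}{141} \approx -29128.0$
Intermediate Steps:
$d = -64$
$k{\left(S,h \right)} = \frac{h}{141}$ ($k{\left(S,h \right)} = h \frac{1}{141} = \frac{h}{141}$)
$\left(-7941 + k{\left(-96,d \right)}\right) + f = \left(-7941 + \frac{1}{141} \left(-64\right)\right) - 21187 = \left(-7941 - \frac{64}{141}\right) - 21187 = - \frac{1119745}{141} - 21187 = - \frac{4107112}{141}$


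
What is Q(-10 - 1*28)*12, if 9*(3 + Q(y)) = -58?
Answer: -340/3 ≈ -113.33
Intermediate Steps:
Q(y) = -85/9 (Q(y) = -3 + (1/9)*(-58) = -3 - 58/9 = -85/9)
Q(-10 - 1*28)*12 = -85/9*12 = -340/3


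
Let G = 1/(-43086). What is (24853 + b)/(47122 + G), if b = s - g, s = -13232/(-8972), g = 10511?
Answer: 1386180629604/4553959515313 ≈ 0.30439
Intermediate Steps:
G = -1/43086 ≈ -2.3209e-5
s = 3308/2243 (s = -13232*(-1/8972) = 3308/2243 ≈ 1.4748)
b = -23572865/2243 (b = 3308/2243 - 1*10511 = 3308/2243 - 10511 = -23572865/2243 ≈ -10510.)
(24853 + b)/(47122 + G) = (24853 - 23572865/2243)/(47122 - 1/43086) = 32172414/(2243*(2030298491/43086)) = (32172414/2243)*(43086/2030298491) = 1386180629604/4553959515313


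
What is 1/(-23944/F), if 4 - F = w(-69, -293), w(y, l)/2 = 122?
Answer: 30/2993 ≈ 0.010023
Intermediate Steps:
w(y, l) = 244 (w(y, l) = 2*122 = 244)
F = -240 (F = 4 - 1*244 = 4 - 244 = -240)
1/(-23944/F) = 1/(-23944/(-240)) = 1/(-23944*(-1/240)) = 1/(2993/30) = 30/2993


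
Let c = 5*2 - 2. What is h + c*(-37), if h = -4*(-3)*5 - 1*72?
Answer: -308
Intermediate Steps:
c = 8 (c = 10 - 2 = 8)
h = -12 (h = 12*5 - 72 = 60 - 72 = -12)
h + c*(-37) = -12 + 8*(-37) = -12 - 296 = -308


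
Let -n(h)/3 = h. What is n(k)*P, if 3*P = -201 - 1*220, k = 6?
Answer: 2526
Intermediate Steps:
n(h) = -3*h
P = -421/3 (P = (-201 - 1*220)/3 = (-201 - 220)/3 = (1/3)*(-421) = -421/3 ≈ -140.33)
n(k)*P = -3*6*(-421/3) = -18*(-421/3) = 2526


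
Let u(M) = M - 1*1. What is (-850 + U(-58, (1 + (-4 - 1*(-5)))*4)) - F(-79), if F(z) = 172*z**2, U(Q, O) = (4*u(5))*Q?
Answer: -1075230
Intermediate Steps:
u(M) = -1 + M (u(M) = M - 1 = -1 + M)
U(Q, O) = 16*Q (U(Q, O) = (4*(-1 + 5))*Q = (4*4)*Q = 16*Q)
(-850 + U(-58, (1 + (-4 - 1*(-5)))*4)) - F(-79) = (-850 + 16*(-58)) - 172*(-79)**2 = (-850 - 928) - 172*6241 = -1778 - 1*1073452 = -1778 - 1073452 = -1075230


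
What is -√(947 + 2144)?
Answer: -√3091 ≈ -55.597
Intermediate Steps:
-√(947 + 2144) = -√3091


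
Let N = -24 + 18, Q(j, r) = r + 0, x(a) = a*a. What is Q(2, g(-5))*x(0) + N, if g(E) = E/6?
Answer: -6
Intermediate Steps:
g(E) = E/6 (g(E) = E*(⅙) = E/6)
x(a) = a²
Q(j, r) = r
N = -6
Q(2, g(-5))*x(0) + N = ((⅙)*(-5))*0² - 6 = -⅚*0 - 6 = 0 - 6 = -6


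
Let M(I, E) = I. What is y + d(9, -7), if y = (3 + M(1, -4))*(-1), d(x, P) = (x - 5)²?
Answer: 12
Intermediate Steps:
d(x, P) = (-5 + x)²
y = -4 (y = (3 + 1)*(-1) = 4*(-1) = -4)
y + d(9, -7) = -4 + (-5 + 9)² = -4 + 4² = -4 + 16 = 12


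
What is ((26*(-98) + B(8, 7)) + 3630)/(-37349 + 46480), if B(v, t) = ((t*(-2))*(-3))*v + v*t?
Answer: 1474/9131 ≈ 0.16143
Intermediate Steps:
B(v, t) = 7*t*v (B(v, t) = (-2*t*(-3))*v + t*v = (6*t)*v + t*v = 6*t*v + t*v = 7*t*v)
((26*(-98) + B(8, 7)) + 3630)/(-37349 + 46480) = ((26*(-98) + 7*7*8) + 3630)/(-37349 + 46480) = ((-2548 + 392) + 3630)/9131 = (-2156 + 3630)*(1/9131) = 1474*(1/9131) = 1474/9131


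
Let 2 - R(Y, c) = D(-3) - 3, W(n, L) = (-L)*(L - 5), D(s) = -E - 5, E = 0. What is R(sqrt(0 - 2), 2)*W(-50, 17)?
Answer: -2040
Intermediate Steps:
D(s) = -5 (D(s) = -1*0 - 5 = 0 - 5 = -5)
W(n, L) = -L*(-5 + L) (W(n, L) = (-L)*(-5 + L) = -L*(-5 + L))
R(Y, c) = 10 (R(Y, c) = 2 - (-5 - 3) = 2 - 1*(-8) = 2 + 8 = 10)
R(sqrt(0 - 2), 2)*W(-50, 17) = 10*(17*(5 - 1*17)) = 10*(17*(5 - 17)) = 10*(17*(-12)) = 10*(-204) = -2040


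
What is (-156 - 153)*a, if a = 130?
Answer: -40170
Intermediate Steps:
(-156 - 153)*a = (-156 - 153)*130 = -309*130 = -40170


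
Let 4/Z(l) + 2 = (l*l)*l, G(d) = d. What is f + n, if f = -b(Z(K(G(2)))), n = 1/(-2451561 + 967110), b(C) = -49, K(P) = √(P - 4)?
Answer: 72738098/1484451 ≈ 49.000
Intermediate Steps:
K(P) = √(-4 + P)
Z(l) = 4/(-2 + l³) (Z(l) = 4/(-2 + (l*l)*l) = 4/(-2 + l²*l) = 4/(-2 + l³))
n = -1/1484451 (n = 1/(-1484451) = -1/1484451 ≈ -6.7365e-7)
f = 49 (f = -1*(-49) = 49)
f + n = 49 - 1/1484451 = 72738098/1484451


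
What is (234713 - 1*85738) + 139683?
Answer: 288658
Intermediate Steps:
(234713 - 1*85738) + 139683 = (234713 - 85738) + 139683 = 148975 + 139683 = 288658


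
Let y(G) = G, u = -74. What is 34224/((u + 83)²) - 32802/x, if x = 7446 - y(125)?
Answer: 82632314/197667 ≈ 418.04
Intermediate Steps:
x = 7321 (x = 7446 - 1*125 = 7446 - 125 = 7321)
34224/((u + 83)²) - 32802/x = 34224/((-74 + 83)²) - 32802/7321 = 34224/(9²) - 32802*1/7321 = 34224/81 - 32802/7321 = 34224*(1/81) - 32802/7321 = 11408/27 - 32802/7321 = 82632314/197667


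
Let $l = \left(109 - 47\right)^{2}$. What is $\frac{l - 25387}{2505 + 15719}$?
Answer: $- \frac{21543}{18224} \approx -1.1821$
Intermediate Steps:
$l = 3844$ ($l = 62^{2} = 3844$)
$\frac{l - 25387}{2505 + 15719} = \frac{3844 - 25387}{2505 + 15719} = - \frac{21543}{18224}$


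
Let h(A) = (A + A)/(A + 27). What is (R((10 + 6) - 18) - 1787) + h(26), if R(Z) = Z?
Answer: -94765/53 ≈ -1788.0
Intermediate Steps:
h(A) = 2*A/(27 + A) (h(A) = (2*A)/(27 + A) = 2*A/(27 + A))
(R((10 + 6) - 18) - 1787) + h(26) = (((10 + 6) - 18) - 1787) + 2*26/(27 + 26) = ((16 - 18) - 1787) + 2*26/53 = (-2 - 1787) + 2*26*(1/53) = -1789 + 52/53 = -94765/53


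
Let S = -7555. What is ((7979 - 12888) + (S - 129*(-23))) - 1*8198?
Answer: -17695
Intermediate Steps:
((7979 - 12888) + (S - 129*(-23))) - 1*8198 = ((7979 - 12888) + (-7555 - 129*(-23))) - 1*8198 = (-4909 + (-7555 + 2967)) - 8198 = (-4909 - 4588) - 8198 = -9497 - 8198 = -17695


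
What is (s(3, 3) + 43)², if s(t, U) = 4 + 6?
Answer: 2809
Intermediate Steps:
s(t, U) = 10
(s(3, 3) + 43)² = (10 + 43)² = 53² = 2809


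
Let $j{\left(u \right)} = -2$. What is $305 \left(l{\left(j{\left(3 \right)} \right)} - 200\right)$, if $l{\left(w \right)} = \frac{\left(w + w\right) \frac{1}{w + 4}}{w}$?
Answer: $-60695$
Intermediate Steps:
$l{\left(w \right)} = \frac{2}{4 + w}$ ($l{\left(w \right)} = \frac{2 w \frac{1}{4 + w}}{w} = \frac{2}{4 + w}$)
$305 \left(l{\left(j{\left(3 \right)} \right)} - 200\right) = 305 \left(\frac{2}{4 - 2} - 200\right) = 305 \left(\frac{2}{2} - 200\right) = 305 \left(2 \cdot \frac{1}{2} - 200\right) = 305 \left(1 - 200\right) = 305 \left(-199\right) = -60695$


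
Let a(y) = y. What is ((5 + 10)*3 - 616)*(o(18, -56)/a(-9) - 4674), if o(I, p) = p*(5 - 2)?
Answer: 7974586/3 ≈ 2.6582e+6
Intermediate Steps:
o(I, p) = 3*p (o(I, p) = p*3 = 3*p)
((5 + 10)*3 - 616)*(o(18, -56)/a(-9) - 4674) = ((5 + 10)*3 - 616)*((3*(-56))/(-9) - 4674) = (15*3 - 616)*(-168*(-⅑) - 4674) = (45 - 616)*(56/3 - 4674) = -571*(-13966/3) = 7974586/3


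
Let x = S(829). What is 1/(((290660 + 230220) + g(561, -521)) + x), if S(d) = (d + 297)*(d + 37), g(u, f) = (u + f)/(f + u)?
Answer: 1/1495997 ≈ 6.6845e-7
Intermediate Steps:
g(u, f) = 1 (g(u, f) = (f + u)/(f + u) = 1)
S(d) = (37 + d)*(297 + d) (S(d) = (297 + d)*(37 + d) = (37 + d)*(297 + d))
x = 975116 (x = 10989 + 829**2 + 334*829 = 10989 + 687241 + 276886 = 975116)
1/(((290660 + 230220) + g(561, -521)) + x) = 1/(((290660 + 230220) + 1) + 975116) = 1/((520880 + 1) + 975116) = 1/(520881 + 975116) = 1/1495997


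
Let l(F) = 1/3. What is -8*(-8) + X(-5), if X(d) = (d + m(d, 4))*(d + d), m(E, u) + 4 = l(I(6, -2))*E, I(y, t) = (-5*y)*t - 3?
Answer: 512/3 ≈ 170.67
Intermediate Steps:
I(y, t) = -3 - 5*t*y (I(y, t) = -5*t*y - 3 = -3 - 5*t*y)
l(F) = ⅓
m(E, u) = -4 + E/3
X(d) = 2*d*(-4 + 4*d/3) (X(d) = (d + (-4 + d/3))*(d + d) = (-4 + 4*d/3)*(2*d) = 2*d*(-4 + 4*d/3))
-8*(-8) + X(-5) = -8*(-8) + (8/3)*(-5)*(-3 - 5) = 64 + (8/3)*(-5)*(-8) = 64 + 320/3 = 512/3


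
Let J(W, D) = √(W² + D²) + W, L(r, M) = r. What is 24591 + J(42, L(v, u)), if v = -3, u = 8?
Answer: 24633 + 3*√197 ≈ 24675.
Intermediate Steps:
J(W, D) = W + √(D² + W²) (J(W, D) = √(D² + W²) + W = W + √(D² + W²))
24591 + J(42, L(v, u)) = 24591 + (42 + √((-3)² + 42²)) = 24591 + (42 + √(9 + 1764)) = 24591 + (42 + √1773) = 24591 + (42 + 3*√197) = 24633 + 3*√197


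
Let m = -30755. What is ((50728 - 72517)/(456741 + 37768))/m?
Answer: 21789/15208624295 ≈ 1.4327e-6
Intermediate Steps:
((50728 - 72517)/(456741 + 37768))/m = ((50728 - 72517)/(456741 + 37768))/(-30755) = -21789/494509*(-1/30755) = 21789/15208624295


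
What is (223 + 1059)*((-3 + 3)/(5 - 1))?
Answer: 0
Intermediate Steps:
(223 + 1059)*((-3 + 3)/(5 - 1)) = 1282*(0/4) = 1282*(0*(¼)) = 1282*0 = 0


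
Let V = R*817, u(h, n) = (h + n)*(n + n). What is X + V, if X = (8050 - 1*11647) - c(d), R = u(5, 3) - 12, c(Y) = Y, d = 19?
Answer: 25796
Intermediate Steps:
u(h, n) = 2*n*(h + n) (u(h, n) = (h + n)*(2*n) = 2*n*(h + n))
R = 36 (R = 2*3*(5 + 3) - 12 = 2*3*8 - 12 = 48 - 12 = 36)
V = 29412 (V = 36*817 = 29412)
X = -3616 (X = (8050 - 1*11647) - 1*19 = (8050 - 11647) - 19 = -3597 - 19 = -3616)
X + V = -3616 + 29412 = 25796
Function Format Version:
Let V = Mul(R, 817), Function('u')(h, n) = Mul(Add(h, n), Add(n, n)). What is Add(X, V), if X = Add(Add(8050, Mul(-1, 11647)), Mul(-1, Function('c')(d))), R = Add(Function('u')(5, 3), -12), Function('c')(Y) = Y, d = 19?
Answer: 25796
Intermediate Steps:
Function('u')(h, n) = Mul(2, n, Add(h, n)) (Function('u')(h, n) = Mul(Add(h, n), Mul(2, n)) = Mul(2, n, Add(h, n)))
R = 36 (R = Add(Mul(2, 3, Add(5, 3)), -12) = Add(Mul(2, 3, 8), -12) = Add(48, -12) = 36)
V = 29412 (V = Mul(36, 817) = 29412)
X = -3616 (X = Add(Add(8050, Mul(-1, 11647)), Mul(-1, 19)) = Add(Add(8050, -11647), -19) = Add(-3597, -19) = -3616)
Add(X, V) = Add(-3616, 29412) = 25796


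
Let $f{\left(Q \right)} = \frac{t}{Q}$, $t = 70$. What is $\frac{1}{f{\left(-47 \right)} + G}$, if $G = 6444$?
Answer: $\frac{47}{302798} \approx 0.00015522$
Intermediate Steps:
$f{\left(Q \right)} = \frac{70}{Q}$
$\frac{1}{f{\left(-47 \right)} + G} = \frac{1}{\frac{70}{-47} + 6444} = \frac{1}{70 \left(- \frac{1}{47}\right) + 6444} = \frac{1}{- \frac{70}{47} + 6444} = \frac{1}{\frac{302798}{47}} = \frac{47}{302798}$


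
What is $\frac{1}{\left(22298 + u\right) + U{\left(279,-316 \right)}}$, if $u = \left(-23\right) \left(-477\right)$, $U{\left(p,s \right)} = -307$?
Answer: $\frac{1}{32962} \approx 3.0338 \cdot 10^{-5}$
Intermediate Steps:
$u = 10971$
$\frac{1}{\left(22298 + u\right) + U{\left(279,-316 \right)}} = \frac{1}{\left(22298 + 10971\right) - 307} = \frac{1}{33269 - 307} = \frac{1}{32962}$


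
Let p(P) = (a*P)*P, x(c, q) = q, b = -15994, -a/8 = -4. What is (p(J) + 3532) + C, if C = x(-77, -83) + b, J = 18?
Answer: -2177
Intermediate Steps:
a = 32 (a = -8*(-4) = 32)
p(P) = 32*P² (p(P) = (32*P)*P = 32*P²)
C = -16077 (C = -83 - 15994 = -16077)
(p(J) + 3532) + C = (32*18² + 3532) - 16077 = (32*324 + 3532) - 16077 = (10368 + 3532) - 16077 = 13900 - 16077 = -2177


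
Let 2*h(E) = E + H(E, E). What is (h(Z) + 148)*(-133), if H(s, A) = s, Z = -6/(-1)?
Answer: -20482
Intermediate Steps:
Z = 6 (Z = -6*(-1) = 6)
h(E) = E (h(E) = (E + E)/2 = (2*E)/2 = E)
(h(Z) + 148)*(-133) = (6 + 148)*(-133) = 154*(-133) = -20482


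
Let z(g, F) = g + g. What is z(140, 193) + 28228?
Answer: 28508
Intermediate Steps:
z(g, F) = 2*g
z(140, 193) + 28228 = 2*140 + 28228 = 280 + 28228 = 28508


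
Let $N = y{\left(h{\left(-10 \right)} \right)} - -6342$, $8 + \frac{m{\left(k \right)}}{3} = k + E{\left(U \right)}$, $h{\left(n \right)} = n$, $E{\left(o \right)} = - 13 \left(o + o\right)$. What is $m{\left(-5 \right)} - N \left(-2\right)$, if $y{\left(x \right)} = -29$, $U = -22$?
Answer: $14303$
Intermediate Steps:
$E{\left(o \right)} = - 26 o$ ($E{\left(o \right)} = - 13 \cdot 2 o = - 26 o$)
$m{\left(k \right)} = 1692 + 3 k$ ($m{\left(k \right)} = -24 + 3 \left(k - -572\right) = -24 + 3 \left(k + 572\right) = -24 + 3 \left(572 + k\right) = -24 + \left(1716 + 3 k\right) = 1692 + 3 k$)
$N = 6313$ ($N = -29 - -6342 = -29 + 6342 = 6313$)
$m{\left(-5 \right)} - N \left(-2\right) = \left(1692 + 3 \left(-5\right)\right) - 6313 \left(-2\right) = \left(1692 - 15\right) - -12626 = 1677 + 12626 = 14303$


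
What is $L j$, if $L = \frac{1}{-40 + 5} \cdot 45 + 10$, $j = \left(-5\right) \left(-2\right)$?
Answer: $\frac{610}{7} \approx 87.143$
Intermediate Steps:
$j = 10$
$L = \frac{61}{7}$ ($L = \frac{1}{-35} \cdot 45 + 10 = \left(- \frac{1}{35}\right) 45 + 10 = - \frac{9}{7} + 10 = \frac{61}{7} \approx 8.7143$)
$L j = \frac{61}{7} \cdot 10 = \frac{610}{7}$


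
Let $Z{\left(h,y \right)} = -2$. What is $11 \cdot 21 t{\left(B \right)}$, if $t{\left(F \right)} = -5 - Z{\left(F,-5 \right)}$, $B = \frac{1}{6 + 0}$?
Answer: $-693$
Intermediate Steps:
$B = \frac{1}{6} \approx 0.16667$
$t{\left(F \right)} = -3$ ($t{\left(F \right)} = -5 - -2 = -5 + 2 = -3$)
$11 \cdot 21 t{\left(B \right)} = 11 \cdot 21 \left(-3\right) = 231 \left(-3\right) = -693$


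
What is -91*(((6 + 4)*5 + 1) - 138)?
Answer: 7917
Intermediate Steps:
-91*(((6 + 4)*5 + 1) - 138) = -91*((10*5 + 1) - 138) = -91*((50 + 1) - 138) = -91*(51 - 138) = -91*(-87) = 7917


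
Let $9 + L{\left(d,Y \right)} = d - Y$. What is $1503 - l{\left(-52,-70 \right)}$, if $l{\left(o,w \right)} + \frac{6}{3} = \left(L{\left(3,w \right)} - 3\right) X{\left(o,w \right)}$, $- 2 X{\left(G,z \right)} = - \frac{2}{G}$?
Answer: $\frac{78321}{52} \approx 1506.2$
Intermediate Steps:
$L{\left(d,Y \right)} = -9 + d - Y$ ($L{\left(d,Y \right)} = -9 - \left(Y - d\right) = -9 + d - Y$)
$X{\left(G,z \right)} = \frac{1}{G}$ ($X{\left(G,z \right)} = - \frac{\left(-2\right) \frac{1}{G}}{2} = \frac{1}{G}$)
$l{\left(o,w \right)} = -2 + \frac{-9 - w}{o}$ ($l{\left(o,w \right)} = -2 + \frac{\left(-9 + 3 - w\right) - 3}{o} = -2 + \frac{\left(-6 - w\right) - 3}{o} = -2 + \frac{-9 - w}{o}$)
$1503 - l{\left(-52,-70 \right)} = 1503 - \frac{-9 - -70 - -104}{-52} = 1503 - - \frac{-9 + 70 + 104}{52} = 1503 - \left(- \frac{1}{52}\right) 165 = 1503 - - \frac{165}{52} = 1503 + \frac{165}{52} = \frac{78321}{52}$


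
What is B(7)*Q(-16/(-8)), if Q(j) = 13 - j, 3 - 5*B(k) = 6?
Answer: -33/5 ≈ -6.6000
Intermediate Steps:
B(k) = -⅗ (B(k) = ⅗ - ⅕*6 = ⅗ - 6/5 = -⅗)
B(7)*Q(-16/(-8)) = -3*(13 - (-16)/(-8))/5 = -3*(13 - (-16)*(-1)/8)/5 = -3*(13 - 1*2)/5 = -3*(13 - 2)/5 = -⅗*11 = -33/5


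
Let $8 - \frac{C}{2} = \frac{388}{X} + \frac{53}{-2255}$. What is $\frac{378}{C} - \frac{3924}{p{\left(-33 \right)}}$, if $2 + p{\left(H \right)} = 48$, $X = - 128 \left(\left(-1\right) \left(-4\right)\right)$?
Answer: $- \frac{3718243638}{58296697} \approx -63.781$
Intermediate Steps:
$X = -512$ ($X = \left(-128\right) 4 = -512$)
$p{\left(H \right)} = 46$ ($p{\left(H \right)} = -2 + 48 = 46$)
$C = \frac{2534639}{144320}$ ($C = 16 - 2 \left(\frac{388}{-512} + \frac{53}{-2255}\right) = 16 - 2 \left(388 \left(- \frac{1}{512}\right) + 53 \left(- \frac{1}{2255}\right)\right) = 16 - 2 \left(- \frac{97}{128} - \frac{53}{2255}\right) = 16 - - \frac{225519}{144320} = 16 + \frac{225519}{144320} = \frac{2534639}{144320} \approx 17.563$)
$\frac{378}{C} - \frac{3924}{p{\left(-33 \right)}} = \frac{378}{\frac{2534639}{144320}} - \frac{3924}{46} = 378 \cdot \frac{144320}{2534639} - \frac{1962}{23} = \frac{54552960}{2534639} - \frac{1962}{23} = - \frac{3718243638}{58296697}$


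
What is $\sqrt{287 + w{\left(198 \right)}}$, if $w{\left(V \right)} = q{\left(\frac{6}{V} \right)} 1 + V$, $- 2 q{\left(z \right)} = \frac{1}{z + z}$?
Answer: $\frac{\sqrt{1907}}{2} \approx 21.835$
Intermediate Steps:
$q{\left(z \right)} = - \frac{1}{4 z}$ ($q{\left(z \right)} = - \frac{1}{2 \left(z + z\right)} = - \frac{1}{2 \cdot 2 z} = - \frac{\frac{1}{2} \frac{1}{z}}{2} = - \frac{1}{4 z}$)
$w{\left(V \right)} = \frac{23 V}{24}$ ($w{\left(V \right)} = - \frac{1}{4 \frac{6}{V}} 1 + V = - \frac{\frac{1}{6} V}{4} \cdot 1 + V = - \frac{V}{24} \cdot 1 + V = - \frac{V}{24} + V = \frac{23 V}{24}$)
$\sqrt{287 + w{\left(198 \right)}} = \sqrt{287 + \frac{23}{24} \cdot 198} = \sqrt{287 + \frac{759}{4}} = \sqrt{\frac{1907}{4}} = \frac{\sqrt{1907}}{2}$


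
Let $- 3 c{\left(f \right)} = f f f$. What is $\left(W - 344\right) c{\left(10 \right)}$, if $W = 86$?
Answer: $86000$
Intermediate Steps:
$c{\left(f \right)} = - \frac{f^{3}}{3}$ ($c{\left(f \right)} = - \frac{f f f}{3} = - \frac{f^{2} f}{3} = - \frac{f^{3}}{3}$)
$\left(W - 344\right) c{\left(10 \right)} = \left(86 - 344\right) \left(- \frac{10^{3}}{3}\right) = - 258 \left(\left(- \frac{1}{3}\right) 1000\right) = \left(-258\right) \left(- \frac{1000}{3}\right) = 86000$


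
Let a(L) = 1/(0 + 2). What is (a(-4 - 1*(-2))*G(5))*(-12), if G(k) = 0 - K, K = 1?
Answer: 6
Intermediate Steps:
G(k) = -1 (G(k) = 0 - 1*1 = 0 - 1 = -1)
a(L) = ½ (a(L) = 1/2 = ½)
(a(-4 - 1*(-2))*G(5))*(-12) = ((½)*(-1))*(-12) = -½*(-12) = 6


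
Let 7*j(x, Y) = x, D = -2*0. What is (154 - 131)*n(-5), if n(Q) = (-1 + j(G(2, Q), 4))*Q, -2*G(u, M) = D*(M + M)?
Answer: 115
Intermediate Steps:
D = 0
G(u, M) = 0 (G(u, M) = -0*(M + M) = -0*2*M = -½*0 = 0)
j(x, Y) = x/7
n(Q) = -Q (n(Q) = (-1 + (⅐)*0)*Q = (-1 + 0)*Q = -Q)
(154 - 131)*n(-5) = (154 - 131)*(-1*(-5)) = 23*5 = 115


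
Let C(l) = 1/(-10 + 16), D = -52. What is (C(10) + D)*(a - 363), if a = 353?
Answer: 1555/3 ≈ 518.33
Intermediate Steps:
C(l) = ⅙ (C(l) = 1/6 = ⅙)
(C(10) + D)*(a - 363) = (⅙ - 52)*(353 - 363) = -311/6*(-10) = 1555/3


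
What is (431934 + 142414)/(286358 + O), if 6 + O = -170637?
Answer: 574348/115715 ≈ 4.9635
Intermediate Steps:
O = -170643 (O = -6 - 170637 = -170643)
(431934 + 142414)/(286358 + O) = (431934 + 142414)/(286358 - 170643) = 574348/115715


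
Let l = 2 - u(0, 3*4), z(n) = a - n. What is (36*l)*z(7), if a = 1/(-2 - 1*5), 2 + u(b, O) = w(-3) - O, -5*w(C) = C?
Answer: -3960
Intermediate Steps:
w(C) = -C/5
u(b, O) = -7/5 - O (u(b, O) = -2 + (-1/5*(-3) - O) = -2 + (3/5 - O) = -7/5 - O)
a = -1/7 (a = 1/(-2 - 5) = 1/(-7) = -1/7 ≈ -0.14286)
z(n) = -1/7 - n
l = 77/5 (l = 2 - (-7/5 - 3*4) = 2 - (-7/5 - 1*12) = 2 - (-7/5 - 12) = 2 - 1*(-67/5) = 2 + 67/5 = 77/5 ≈ 15.400)
(36*l)*z(7) = (36*(77/5))*(-1/7 - 1*7) = 2772*(-1/7 - 7)/5 = (2772/5)*(-50/7) = -3960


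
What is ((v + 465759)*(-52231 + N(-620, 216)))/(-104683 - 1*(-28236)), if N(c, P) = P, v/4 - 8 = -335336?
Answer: -6505984185/10921 ≈ -5.9573e+5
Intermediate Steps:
v = -1341312 (v = 32 + 4*(-335336) = 32 - 1341344 = -1341312)
((v + 465759)*(-52231 + N(-620, 216)))/(-104683 - 1*(-28236)) = ((-1341312 + 465759)*(-52231 + 216))/(-104683 - 1*(-28236)) = (-875553*(-52015))/(-104683 + 28236) = 45541889295/(-76447) = 45541889295*(-1/76447) = -6505984185/10921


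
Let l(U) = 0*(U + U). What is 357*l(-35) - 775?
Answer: -775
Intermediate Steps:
l(U) = 0 (l(U) = 0*(2*U) = 0)
357*l(-35) - 775 = 357*0 - 775 = 0 - 775 = -775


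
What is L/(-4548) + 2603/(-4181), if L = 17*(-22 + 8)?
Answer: -5421683/9507594 ≈ -0.57025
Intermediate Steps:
L = -238 (L = 17*(-14) = -238)
L/(-4548) + 2603/(-4181) = -238/(-4548) + 2603/(-4181) = -238*(-1/4548) + 2603*(-1/4181) = 119/2274 - 2603/4181 = -5421683/9507594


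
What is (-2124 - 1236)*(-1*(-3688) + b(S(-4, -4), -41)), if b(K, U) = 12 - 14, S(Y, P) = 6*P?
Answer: -12384960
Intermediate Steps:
b(K, U) = -2
(-2124 - 1236)*(-1*(-3688) + b(S(-4, -4), -41)) = (-2124 - 1236)*(-1*(-3688) - 2) = -3360*(3688 - 2) = -3360*3686 = -12384960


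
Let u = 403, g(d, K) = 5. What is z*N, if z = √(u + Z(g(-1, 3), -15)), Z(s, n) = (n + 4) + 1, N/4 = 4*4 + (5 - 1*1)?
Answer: 80*√393 ≈ 1585.9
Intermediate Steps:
N = 80 (N = 4*(4*4 + (5 - 1*1)) = 4*(16 + (5 - 1)) = 4*(16 + 4) = 4*20 = 80)
Z(s, n) = 5 + n (Z(s, n) = (4 + n) + 1 = 5 + n)
z = √393 (z = √(403 + (5 - 15)) = √(403 - 10) = √393 ≈ 19.824)
z*N = √393*80 = 80*√393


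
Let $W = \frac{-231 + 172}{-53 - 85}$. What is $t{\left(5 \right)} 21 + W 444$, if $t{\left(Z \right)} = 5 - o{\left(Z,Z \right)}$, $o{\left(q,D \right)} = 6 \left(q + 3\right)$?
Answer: $- \frac{16403}{23} \approx -713.17$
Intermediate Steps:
$o{\left(q,D \right)} = 18 + 6 q$ ($o{\left(q,D \right)} = 6 \left(3 + q\right) = 18 + 6 q$)
$t{\left(Z \right)} = -13 - 6 Z$ ($t{\left(Z \right)} = 5 - \left(18 + 6 Z\right) = -13 - 6 Z$)
$W = \frac{59}{138}$ ($W = - \frac{59}{-138} = \left(-59\right) \left(- \frac{1}{138}\right) = \frac{59}{138} \approx 0.42754$)
$t{\left(5 \right)} 21 + W 444 = \left(-13 - 30\right) 21 + \frac{59}{138} \cdot 444 = \left(-13 - 30\right) 21 + \frac{4366}{23} = \left(-43\right) 21 + \frac{4366}{23} = -903 + \frac{4366}{23} = - \frac{16403}{23}$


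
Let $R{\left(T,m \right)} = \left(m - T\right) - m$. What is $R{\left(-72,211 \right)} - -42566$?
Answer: $42638$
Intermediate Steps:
$R{\left(T,m \right)} = - T$
$R{\left(-72,211 \right)} - -42566 = \left(-1\right) \left(-72\right) - -42566 = 72 + 42566 = 42638$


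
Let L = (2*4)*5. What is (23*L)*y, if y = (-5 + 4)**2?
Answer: 920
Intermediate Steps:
L = 40 (L = 8*5 = 40)
y = 1 (y = (-1)**2 = 1)
(23*L)*y = (23*40)*1 = 920*1 = 920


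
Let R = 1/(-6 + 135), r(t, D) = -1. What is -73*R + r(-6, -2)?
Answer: -202/129 ≈ -1.5659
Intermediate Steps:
R = 1/129 ≈ 0.0077519
-73*R + r(-6, -2) = -73*1/129 - 1 = -73/129 - 1 = -202/129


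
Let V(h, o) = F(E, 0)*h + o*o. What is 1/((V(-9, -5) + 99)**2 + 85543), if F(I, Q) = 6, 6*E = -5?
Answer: 1/90443 ≈ 1.1057e-5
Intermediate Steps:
E = -5/6 (E = (1/6)*(-5) = -5/6 ≈ -0.83333)
V(h, o) = o**2 + 6*h (V(h, o) = 6*h + o*o = 6*h + o**2 = o**2 + 6*h)
1/((V(-9, -5) + 99)**2 + 85543) = 1/((((-5)**2 + 6*(-9)) + 99)**2 + 85543) = 1/(((25 - 54) + 99)**2 + 85543) = 1/((-29 + 99)**2 + 85543) = 1/(70**2 + 85543) = 1/(4900 + 85543) = 1/90443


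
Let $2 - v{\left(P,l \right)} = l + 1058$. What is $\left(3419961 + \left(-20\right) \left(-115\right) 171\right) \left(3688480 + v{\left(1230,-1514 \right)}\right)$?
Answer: $14066883406818$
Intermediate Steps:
$v{\left(P,l \right)} = -1056 - l$ ($v{\left(P,l \right)} = 2 - \left(l + 1058\right) = 2 - \left(1058 + l\right) = -1056 - l$)
$\left(3419961 + \left(-20\right) \left(-115\right) 171\right) \left(3688480 + v{\left(1230,-1514 \right)}\right) = \left(3419961 + \left(-20\right) \left(-115\right) 171\right) \left(3688480 - -458\right) = \left(3419961 + 2300 \cdot 171\right) \left(3688480 + \left(-1056 + 1514\right)\right) = \left(3419961 + 393300\right) \left(3688480 + 458\right) = 3813261 \cdot 3688938 = 14066883406818$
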